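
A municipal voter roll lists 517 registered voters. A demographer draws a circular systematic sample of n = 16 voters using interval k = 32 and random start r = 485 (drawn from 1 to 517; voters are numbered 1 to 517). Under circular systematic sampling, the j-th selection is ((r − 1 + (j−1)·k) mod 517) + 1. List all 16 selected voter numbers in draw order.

Selection 1: 485
Selection 2: 485 + 32 = 517
Selection 3: 517 + 32 = 549 → 549 − 517 = 32
Selection 4: 32 + 32 = 64
Selection 5: 64 + 32 = 96
Selection 6: 96 + 32 = 128
Selection 7: 128 + 32 = 160
Selection 8: 160 + 32 = 192
Selection 9: 192 + 32 = 224
Selection 10: 224 + 32 = 256
Selection 11: 256 + 32 = 288
Selection 12: 288 + 32 = 320
Selection 13: 320 + 32 = 352
Selection 14: 352 + 32 = 384
Selection 15: 384 + 32 = 416
Selection 16: 416 + 32 = 448

485, 517, 32, 64, 96, 128, 160, 192, 224, 256, 288, 320, 352, 384, 416, 448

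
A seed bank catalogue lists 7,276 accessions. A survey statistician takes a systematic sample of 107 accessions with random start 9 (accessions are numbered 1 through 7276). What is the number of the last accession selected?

k = 7276/107 = 68
107th selection = r + (107−1)·k = 9 + 106×68 = 9 + 7208 = 7217

7217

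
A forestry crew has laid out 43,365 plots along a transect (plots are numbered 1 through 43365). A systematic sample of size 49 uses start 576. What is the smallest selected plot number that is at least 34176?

k = 43365/49 = 885
Steps past start: ⌈(34176 − 576)/885⌉ = ⌈33600/885⌉ = 38
Selected plot: 576 + 38×885 = 34206

34206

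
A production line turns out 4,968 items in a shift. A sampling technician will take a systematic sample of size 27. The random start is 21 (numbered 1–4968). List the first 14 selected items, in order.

k = N/n = 4968/27 = 184
item 1: 21
item 2: 21 + 184 = 205
item 3: 205 + 184 = 389
item 4: 389 + 184 = 573
item 5: 573 + 184 = 757
item 6: 757 + 184 = 941
item 7: 941 + 184 = 1125
item 8: 1125 + 184 = 1309
item 9: 1309 + 184 = 1493
item 10: 1493 + 184 = 1677
item 11: 1677 + 184 = 1861
item 12: 1861 + 184 = 2045
item 13: 2045 + 184 = 2229
item 14: 2229 + 184 = 2413

21, 205, 389, 573, 757, 941, 1125, 1309, 1493, 1677, 1861, 2045, 2229, 2413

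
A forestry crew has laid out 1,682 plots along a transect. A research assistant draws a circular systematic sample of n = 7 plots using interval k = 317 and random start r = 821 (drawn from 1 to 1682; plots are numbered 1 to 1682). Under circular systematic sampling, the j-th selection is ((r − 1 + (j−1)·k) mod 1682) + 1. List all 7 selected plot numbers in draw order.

821, 1138, 1455, 90, 407, 724, 1041

Selection 1: 821
Selection 2: 821 + 317 = 1138
Selection 3: 1138 + 317 = 1455
Selection 4: 1455 + 317 = 1772 → 1772 − 1682 = 90
Selection 5: 90 + 317 = 407
Selection 6: 407 + 317 = 724
Selection 7: 724 + 317 = 1041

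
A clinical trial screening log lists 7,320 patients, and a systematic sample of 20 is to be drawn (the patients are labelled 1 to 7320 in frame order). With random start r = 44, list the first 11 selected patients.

k = N/n = 7320/20 = 366
patient 1: 44
patient 2: 44 + 366 = 410
patient 3: 410 + 366 = 776
patient 4: 776 + 366 = 1142
patient 5: 1142 + 366 = 1508
patient 6: 1508 + 366 = 1874
patient 7: 1874 + 366 = 2240
patient 8: 2240 + 366 = 2606
patient 9: 2606 + 366 = 2972
patient 10: 2972 + 366 = 3338
patient 11: 3338 + 366 = 3704

44, 410, 776, 1142, 1508, 1874, 2240, 2606, 2972, 3338, 3704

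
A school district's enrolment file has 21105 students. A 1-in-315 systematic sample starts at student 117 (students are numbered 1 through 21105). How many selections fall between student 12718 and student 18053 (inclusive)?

k = 315
First selection ≥ 12718: 117 + ⌈(12718−117)/315⌉·315 = 117 + 41×315 = 13032
Last selection ≤ 18053: 117 + ⌊(18053−117)/315⌋·315 = 117 + 56×315 = 17757
Count = 56 − 41 + 1 = 16

16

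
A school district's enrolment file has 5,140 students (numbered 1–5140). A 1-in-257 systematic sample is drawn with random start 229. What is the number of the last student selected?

k = 257
20th selection = r + (20−1)·k = 229 + 19×257 = 229 + 4883 = 5112

5112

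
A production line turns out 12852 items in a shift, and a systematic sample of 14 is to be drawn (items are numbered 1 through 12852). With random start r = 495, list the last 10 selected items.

k = N/n = 12852/14 = 918
5th selection = 495 + 4×918 = 4167
6th: 4167 + 918 = 5085
7th: 5085 + 918 = 6003
8th: 6003 + 918 = 6921
9th: 6921 + 918 = 7839
10th: 7839 + 918 = 8757
11th: 8757 + 918 = 9675
12th: 9675 + 918 = 10593
13th: 10593 + 918 = 11511
14th: 11511 + 918 = 12429

4167, 5085, 6003, 6921, 7839, 8757, 9675, 10593, 11511, 12429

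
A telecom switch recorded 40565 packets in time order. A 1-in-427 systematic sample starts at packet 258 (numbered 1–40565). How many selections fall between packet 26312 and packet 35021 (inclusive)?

20

k = 427
First selection ≥ 26312: 258 + ⌈(26312−258)/427⌉·427 = 258 + 62×427 = 26732
Last selection ≤ 35021: 258 + ⌊(35021−258)/427⌋·427 = 258 + 81×427 = 34845
Count = 81 − 62 + 1 = 20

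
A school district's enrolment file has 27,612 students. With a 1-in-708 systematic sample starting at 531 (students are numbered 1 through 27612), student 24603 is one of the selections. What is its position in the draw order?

35

k = 708
position = (24603 − 531)/708 + 1 = 24072/708 + 1 = 34 + 1 = 35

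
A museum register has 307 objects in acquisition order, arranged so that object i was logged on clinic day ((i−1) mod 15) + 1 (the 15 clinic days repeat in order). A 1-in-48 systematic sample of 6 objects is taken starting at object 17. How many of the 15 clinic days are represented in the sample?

5

Consecutive selections differ by k = 48, so their clinic day numbers differ by 48 mod 15 = 3.
gcd(48, 15) = 3, so the sample visits 15/3 = 5 distinct residues mod 15.
Start 17 is clinic day 2; the clinic days hit are 2, 5, 8, 11, 14.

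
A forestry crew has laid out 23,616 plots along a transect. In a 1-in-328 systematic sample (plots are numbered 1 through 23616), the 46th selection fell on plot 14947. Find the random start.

k = 328
r = 14947 − (46−1)×328 = 14947 − 14760 = 187

187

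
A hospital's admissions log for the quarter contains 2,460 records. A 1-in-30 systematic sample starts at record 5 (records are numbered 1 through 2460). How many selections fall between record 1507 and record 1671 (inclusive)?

5

k = 30
First selection ≥ 1507: 5 + ⌈(1507−5)/30⌉·30 = 5 + 51×30 = 1535
Last selection ≤ 1671: 5 + ⌊(1671−5)/30⌋·30 = 5 + 55×30 = 1655
Count = 55 − 51 + 1 = 5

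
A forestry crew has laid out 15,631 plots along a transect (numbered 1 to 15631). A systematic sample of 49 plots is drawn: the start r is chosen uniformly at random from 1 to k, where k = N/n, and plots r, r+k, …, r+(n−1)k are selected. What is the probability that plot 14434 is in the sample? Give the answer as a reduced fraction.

k = 15631/49 = 319.
Plot 14434 is selected iff r ≡ 14434 (mod 319); exactly one such r in {1,…,319}.
Inclusion probability = 1/319.

1/319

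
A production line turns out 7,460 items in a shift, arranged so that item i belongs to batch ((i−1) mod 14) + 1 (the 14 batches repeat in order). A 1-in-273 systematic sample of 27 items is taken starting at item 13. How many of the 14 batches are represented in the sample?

2

Consecutive selections differ by k = 273, so their batch numbers differ by 273 mod 14 = 7.
gcd(273, 14) = 7, so the sample visits 14/7 = 2 distinct residues mod 14.
Start 13 is batch 13; the batches hit are 6, 13.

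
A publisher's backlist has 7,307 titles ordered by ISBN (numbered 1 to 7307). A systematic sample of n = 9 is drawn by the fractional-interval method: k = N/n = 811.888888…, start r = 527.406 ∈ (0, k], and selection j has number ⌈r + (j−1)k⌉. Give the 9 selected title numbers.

528, 1340, 2152, 2964, 3775, 4587, 5399, 6211, 7023

j=1: r + 0k = 527.406 → ⌈·⌉ = 528
j=2: r + 1k = 1339.294888… → ⌈·⌉ = 1340
j=3: r + 2k = 2151.183777… → ⌈·⌉ = 2152
j=4: r + 3k = 2963.072666… → ⌈·⌉ = 2964
j=5: r + 4k = 3774.961555… → ⌈·⌉ = 3775
j=6: r + 5k = 4586.850444… → ⌈·⌉ = 4587
j=7: r + 6k = 5398.739333… → ⌈·⌉ = 5399
j=8: r + 7k = 6210.628222… → ⌈·⌉ = 6211
j=9: r + 8k = 7022.517111… → ⌈·⌉ = 7023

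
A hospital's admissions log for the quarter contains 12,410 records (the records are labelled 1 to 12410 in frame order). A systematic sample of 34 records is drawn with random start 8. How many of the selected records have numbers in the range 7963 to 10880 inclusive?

k = 12410/34 = 365
First selection ≥ 7963: 8 + ⌈(7963−8)/365⌉·365 = 8 + 22×365 = 8038
Last selection ≤ 10880: 8 + ⌊(10880−8)/365⌋·365 = 8 + 29×365 = 10593
Count = 29 − 22 + 1 = 8

8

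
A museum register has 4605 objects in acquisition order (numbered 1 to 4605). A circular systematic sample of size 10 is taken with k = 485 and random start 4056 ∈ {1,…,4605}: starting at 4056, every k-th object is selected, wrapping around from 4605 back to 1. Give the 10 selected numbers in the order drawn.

4056, 4541, 421, 906, 1391, 1876, 2361, 2846, 3331, 3816

Selection 1: 4056
Selection 2: 4056 + 485 = 4541
Selection 3: 4541 + 485 = 5026 → 5026 − 4605 = 421
Selection 4: 421 + 485 = 906
Selection 5: 906 + 485 = 1391
Selection 6: 1391 + 485 = 1876
Selection 7: 1876 + 485 = 2361
Selection 8: 2361 + 485 = 2846
Selection 9: 2846 + 485 = 3331
Selection 10: 3331 + 485 = 3816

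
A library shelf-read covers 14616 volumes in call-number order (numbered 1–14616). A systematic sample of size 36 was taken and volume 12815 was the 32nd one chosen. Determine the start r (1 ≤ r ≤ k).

k = 14616/36 = 406
r = 12815 − (32−1)×406 = 12815 − 12586 = 229

229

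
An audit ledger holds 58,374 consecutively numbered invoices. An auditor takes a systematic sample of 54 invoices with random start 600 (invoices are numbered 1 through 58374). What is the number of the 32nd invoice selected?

34111

k = 58374/54 = 1081
32nd selection = r + (32−1)·k = 600 + 31×1081 = 600 + 33511 = 34111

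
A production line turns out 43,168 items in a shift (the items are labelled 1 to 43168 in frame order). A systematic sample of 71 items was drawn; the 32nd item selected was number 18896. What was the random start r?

k = 43168/71 = 608
r = 18896 − (32−1)×608 = 18896 − 18848 = 48

48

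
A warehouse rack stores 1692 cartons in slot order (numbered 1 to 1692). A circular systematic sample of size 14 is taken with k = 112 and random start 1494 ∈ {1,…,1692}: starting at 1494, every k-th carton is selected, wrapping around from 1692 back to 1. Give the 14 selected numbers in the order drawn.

1494, 1606, 26, 138, 250, 362, 474, 586, 698, 810, 922, 1034, 1146, 1258

Selection 1: 1494
Selection 2: 1494 + 112 = 1606
Selection 3: 1606 + 112 = 1718 → 1718 − 1692 = 26
Selection 4: 26 + 112 = 138
Selection 5: 138 + 112 = 250
Selection 6: 250 + 112 = 362
Selection 7: 362 + 112 = 474
Selection 8: 474 + 112 = 586
Selection 9: 586 + 112 = 698
Selection 10: 698 + 112 = 810
Selection 11: 810 + 112 = 922
Selection 12: 922 + 112 = 1034
Selection 13: 1034 + 112 = 1146
Selection 14: 1146 + 112 = 1258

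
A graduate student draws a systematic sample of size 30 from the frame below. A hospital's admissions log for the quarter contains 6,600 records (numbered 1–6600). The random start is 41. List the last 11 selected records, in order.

4221, 4441, 4661, 4881, 5101, 5321, 5541, 5761, 5981, 6201, 6421

k = N/n = 6600/30 = 220
20th selection = 41 + 19×220 = 4221
21st: 4221 + 220 = 4441
22nd: 4441 + 220 = 4661
23rd: 4661 + 220 = 4881
24th: 4881 + 220 = 5101
25th: 5101 + 220 = 5321
26th: 5321 + 220 = 5541
27th: 5541 + 220 = 5761
28th: 5761 + 220 = 5981
29th: 5981 + 220 = 6201
30th: 6201 + 220 = 6421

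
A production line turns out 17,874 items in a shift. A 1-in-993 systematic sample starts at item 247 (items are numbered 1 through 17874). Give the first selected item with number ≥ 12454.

13156

k = 993
Steps past start: ⌈(12454 − 247)/993⌉ = ⌈12207/993⌉ = 13
Selected item: 247 + 13×993 = 13156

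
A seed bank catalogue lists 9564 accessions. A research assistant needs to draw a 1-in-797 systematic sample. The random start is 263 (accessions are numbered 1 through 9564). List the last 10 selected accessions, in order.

1857, 2654, 3451, 4248, 5045, 5842, 6639, 7436, 8233, 9030

3rd selection = 263 + 2×797 = 1857
4th: 1857 + 797 = 2654
5th: 2654 + 797 = 3451
6th: 3451 + 797 = 4248
7th: 4248 + 797 = 5045
8th: 5045 + 797 = 5842
9th: 5842 + 797 = 6639
10th: 6639 + 797 = 7436
11th: 7436 + 797 = 8233
12th: 8233 + 797 = 9030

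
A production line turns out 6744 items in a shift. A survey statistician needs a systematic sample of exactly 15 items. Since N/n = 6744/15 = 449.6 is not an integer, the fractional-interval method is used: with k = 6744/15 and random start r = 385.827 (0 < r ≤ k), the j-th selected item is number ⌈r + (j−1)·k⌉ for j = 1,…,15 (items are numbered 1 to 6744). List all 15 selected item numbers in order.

386, 836, 1286, 1735, 2185, 2634, 3084, 3534, 3983, 4433, 4882, 5332, 5782, 6231, 6681

j=1: r + 0k = 385.827 → ⌈·⌉ = 386
j=2: r + 1k = 835.427 → ⌈·⌉ = 836
j=3: r + 2k = 1285.027 → ⌈·⌉ = 1286
j=4: r + 3k = 1734.627 → ⌈·⌉ = 1735
j=5: r + 4k = 2184.227 → ⌈·⌉ = 2185
j=6: r + 5k = 2633.827 → ⌈·⌉ = 2634
j=7: r + 6k = 3083.427 → ⌈·⌉ = 3084
j=8: r + 7k = 3533.027 → ⌈·⌉ = 3534
j=9: r + 8k = 3982.627 → ⌈·⌉ = 3983
j=10: r + 9k = 4432.227 → ⌈·⌉ = 4433
j=11: r + 10k = 4881.827 → ⌈·⌉ = 4882
j=12: r + 11k = 5331.427 → ⌈·⌉ = 5332
j=13: r + 12k = 5781.027 → ⌈·⌉ = 5782
j=14: r + 13k = 6230.627 → ⌈·⌉ = 6231
j=15: r + 14k = 6680.227 → ⌈·⌉ = 6681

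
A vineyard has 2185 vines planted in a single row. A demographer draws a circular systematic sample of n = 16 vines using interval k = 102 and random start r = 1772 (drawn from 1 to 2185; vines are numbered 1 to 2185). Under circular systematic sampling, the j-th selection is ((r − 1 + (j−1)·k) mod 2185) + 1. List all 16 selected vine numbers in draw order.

1772, 1874, 1976, 2078, 2180, 97, 199, 301, 403, 505, 607, 709, 811, 913, 1015, 1117

Selection 1: 1772
Selection 2: 1772 + 102 = 1874
Selection 3: 1874 + 102 = 1976
Selection 4: 1976 + 102 = 2078
Selection 5: 2078 + 102 = 2180
Selection 6: 2180 + 102 = 2282 → 2282 − 2185 = 97
Selection 7: 97 + 102 = 199
Selection 8: 199 + 102 = 301
Selection 9: 301 + 102 = 403
Selection 10: 403 + 102 = 505
Selection 11: 505 + 102 = 607
Selection 12: 607 + 102 = 709
Selection 13: 709 + 102 = 811
Selection 14: 811 + 102 = 913
Selection 15: 913 + 102 = 1015
Selection 16: 1015 + 102 = 1117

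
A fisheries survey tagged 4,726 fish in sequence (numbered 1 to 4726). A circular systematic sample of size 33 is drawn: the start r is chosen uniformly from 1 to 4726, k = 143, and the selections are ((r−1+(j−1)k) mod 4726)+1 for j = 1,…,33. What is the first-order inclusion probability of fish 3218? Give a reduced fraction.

For each position j, as r ranges over 1…4726 the j-th selection hits every fish exactly once, so fish 3218 is selected for exactly 33 of the 4726 starts.
Inclusion probability = 33/4726.

33/4726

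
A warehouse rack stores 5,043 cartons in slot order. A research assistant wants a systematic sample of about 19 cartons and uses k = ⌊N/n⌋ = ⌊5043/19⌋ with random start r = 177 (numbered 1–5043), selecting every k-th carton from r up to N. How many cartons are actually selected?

k = ⌊5043/19⌋ = 265
Achieved size = ⌊(5043 − 177)/265⌋ + 1 = ⌊4866/265⌋ + 1 = 18 + 1 = 19
(last selection: 177 + 18×265 = 4947 ≤ 5043; next would be 5212 > 5043)

19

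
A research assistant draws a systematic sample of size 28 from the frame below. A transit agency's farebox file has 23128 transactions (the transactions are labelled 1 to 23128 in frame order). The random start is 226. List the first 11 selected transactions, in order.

226, 1052, 1878, 2704, 3530, 4356, 5182, 6008, 6834, 7660, 8486

k = N/n = 23128/28 = 826
transaction 1: 226
transaction 2: 226 + 826 = 1052
transaction 3: 1052 + 826 = 1878
transaction 4: 1878 + 826 = 2704
transaction 5: 2704 + 826 = 3530
transaction 6: 3530 + 826 = 4356
transaction 7: 4356 + 826 = 5182
transaction 8: 5182 + 826 = 6008
transaction 9: 6008 + 826 = 6834
transaction 10: 6834 + 826 = 7660
transaction 11: 7660 + 826 = 8486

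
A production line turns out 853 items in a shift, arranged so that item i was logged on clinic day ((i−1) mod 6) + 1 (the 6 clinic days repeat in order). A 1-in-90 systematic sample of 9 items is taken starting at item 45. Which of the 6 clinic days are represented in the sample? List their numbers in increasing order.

Consecutive selections differ by k = 90, so their clinic day numbers differ by 90 mod 6 = 0.
gcd(90, 6) = 6, so the sample visits 6/6 = 1 distinct residues mod 6.
Start 45 is clinic day 3; the clinic days hit are 3.

3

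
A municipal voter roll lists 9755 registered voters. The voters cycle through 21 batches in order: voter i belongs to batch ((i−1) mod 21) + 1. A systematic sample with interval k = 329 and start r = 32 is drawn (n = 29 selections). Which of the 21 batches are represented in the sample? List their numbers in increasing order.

Consecutive selections differ by k = 329, so their batch numbers differ by 329 mod 21 = 14.
gcd(329, 21) = 7, so the sample visits 21/7 = 3 distinct residues mod 21.
Start 32 is batch 11; the batches hit are 4, 11, 18.

4, 11, 18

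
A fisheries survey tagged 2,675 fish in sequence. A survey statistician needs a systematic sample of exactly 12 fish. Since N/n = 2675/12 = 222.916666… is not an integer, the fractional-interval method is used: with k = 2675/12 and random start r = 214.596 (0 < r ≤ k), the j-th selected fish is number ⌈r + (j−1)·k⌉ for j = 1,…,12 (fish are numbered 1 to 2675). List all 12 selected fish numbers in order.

215, 438, 661, 884, 1107, 1330, 1553, 1776, 1998, 2221, 2444, 2667

j=1: r + 0k = 214.596 → ⌈·⌉ = 215
j=2: r + 1k = 437.512666… → ⌈·⌉ = 438
j=3: r + 2k = 660.429333… → ⌈·⌉ = 661
j=4: r + 3k = 883.346 → ⌈·⌉ = 884
j=5: r + 4k = 1106.262666… → ⌈·⌉ = 1107
j=6: r + 5k = 1329.179333… → ⌈·⌉ = 1330
j=7: r + 6k = 1552.096 → ⌈·⌉ = 1553
j=8: r + 7k = 1775.012666… → ⌈·⌉ = 1776
j=9: r + 8k = 1997.929333… → ⌈·⌉ = 1998
j=10: r + 9k = 2220.846 → ⌈·⌉ = 2221
j=11: r + 10k = 2443.762666… → ⌈·⌉ = 2444
j=12: r + 11k = 2666.679333… → ⌈·⌉ = 2667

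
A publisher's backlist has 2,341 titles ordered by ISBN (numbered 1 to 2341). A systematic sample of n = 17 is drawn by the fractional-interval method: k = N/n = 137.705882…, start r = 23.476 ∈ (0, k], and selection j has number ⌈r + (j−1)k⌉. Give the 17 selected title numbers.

j=1: r + 0k = 23.476 → ⌈·⌉ = 24
j=2: r + 1k = 161.181882… → ⌈·⌉ = 162
j=3: r + 2k = 298.887764… → ⌈·⌉ = 299
j=4: r + 3k = 436.593647… → ⌈·⌉ = 437
j=5: r + 4k = 574.299529… → ⌈·⌉ = 575
j=6: r + 5k = 712.005411… → ⌈·⌉ = 713
j=7: r + 6k = 849.711294… → ⌈·⌉ = 850
j=8: r + 7k = 987.417176… → ⌈·⌉ = 988
j=9: r + 8k = 1125.123058… → ⌈·⌉ = 1126
j=10: r + 9k = 1262.828941… → ⌈·⌉ = 1263
j=11: r + 10k = 1400.534823… → ⌈·⌉ = 1401
j=12: r + 11k = 1538.240705… → ⌈·⌉ = 1539
j=13: r + 12k = 1675.946588… → ⌈·⌉ = 1676
j=14: r + 13k = 1813.652470… → ⌈·⌉ = 1814
j=15: r + 14k = 1951.358352… → ⌈·⌉ = 1952
j=16: r + 15k = 2089.064235… → ⌈·⌉ = 2090
j=17: r + 16k = 2226.770117… → ⌈·⌉ = 2227

24, 162, 299, 437, 575, 713, 850, 988, 1126, 1263, 1401, 1539, 1676, 1814, 1952, 2090, 2227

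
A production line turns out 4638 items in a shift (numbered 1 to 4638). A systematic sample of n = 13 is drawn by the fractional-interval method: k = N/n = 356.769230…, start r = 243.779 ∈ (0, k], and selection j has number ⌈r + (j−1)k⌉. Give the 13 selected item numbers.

j=1: r + 0k = 243.779 → ⌈·⌉ = 244
j=2: r + 1k = 600.548230… → ⌈·⌉ = 601
j=3: r + 2k = 957.317461… → ⌈·⌉ = 958
j=4: r + 3k = 1314.086692… → ⌈·⌉ = 1315
j=5: r + 4k = 1670.855923… → ⌈·⌉ = 1671
j=6: r + 5k = 2027.625153… → ⌈·⌉ = 2028
j=7: r + 6k = 2384.394384… → ⌈·⌉ = 2385
j=8: r + 7k = 2741.163615… → ⌈·⌉ = 2742
j=9: r + 8k = 3097.932846… → ⌈·⌉ = 3098
j=10: r + 9k = 3454.702076… → ⌈·⌉ = 3455
j=11: r + 10k = 3811.471307… → ⌈·⌉ = 3812
j=12: r + 11k = 4168.240538… → ⌈·⌉ = 4169
j=13: r + 12k = 4525.009769… → ⌈·⌉ = 4526

244, 601, 958, 1315, 1671, 2028, 2385, 2742, 3098, 3455, 3812, 4169, 4526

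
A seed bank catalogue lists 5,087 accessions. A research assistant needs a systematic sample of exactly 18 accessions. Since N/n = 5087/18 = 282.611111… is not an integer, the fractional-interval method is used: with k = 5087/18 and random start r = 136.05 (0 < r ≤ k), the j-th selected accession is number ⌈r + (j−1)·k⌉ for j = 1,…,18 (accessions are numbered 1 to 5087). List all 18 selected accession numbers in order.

j=1: r + 0k = 136.05 → ⌈·⌉ = 137
j=2: r + 1k = 418.661111… → ⌈·⌉ = 419
j=3: r + 2k = 701.272222… → ⌈·⌉ = 702
j=4: r + 3k = 983.883333… → ⌈·⌉ = 984
j=5: r + 4k = 1266.494444… → ⌈·⌉ = 1267
j=6: r + 5k = 1549.105555… → ⌈·⌉ = 1550
j=7: r + 6k = 1831.716666… → ⌈·⌉ = 1832
j=8: r + 7k = 2114.327777… → ⌈·⌉ = 2115
j=9: r + 8k = 2396.938888… → ⌈·⌉ = 2397
j=10: r + 9k = 2679.55 → ⌈·⌉ = 2680
j=11: r + 10k = 2962.161111… → ⌈·⌉ = 2963
j=12: r + 11k = 3244.772222… → ⌈·⌉ = 3245
j=13: r + 12k = 3527.383333… → ⌈·⌉ = 3528
j=14: r + 13k = 3809.994444… → ⌈·⌉ = 3810
j=15: r + 14k = 4092.605555… → ⌈·⌉ = 4093
j=16: r + 15k = 4375.216666… → ⌈·⌉ = 4376
j=17: r + 16k = 4657.827777… → ⌈·⌉ = 4658
j=18: r + 17k = 4940.438888… → ⌈·⌉ = 4941

137, 419, 702, 984, 1267, 1550, 1832, 2115, 2397, 2680, 2963, 3245, 3528, 3810, 4093, 4376, 4658, 4941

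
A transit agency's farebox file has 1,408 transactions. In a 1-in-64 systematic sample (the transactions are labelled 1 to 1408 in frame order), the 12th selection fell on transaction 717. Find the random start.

k = 64
r = 717 − (12−1)×64 = 717 − 704 = 13

13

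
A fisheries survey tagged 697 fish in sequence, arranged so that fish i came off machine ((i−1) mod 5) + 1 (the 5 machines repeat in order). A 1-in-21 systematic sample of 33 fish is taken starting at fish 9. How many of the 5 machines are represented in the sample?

5

Consecutive selections differ by k = 21, so their machine numbers differ by 21 mod 5 = 1.
gcd(21, 5) = 1, so the sample visits 5/1 = 5 distinct residues mod 5.
Start 9 is machine 4; the machines hit are 1, 2, 3, 4, 5.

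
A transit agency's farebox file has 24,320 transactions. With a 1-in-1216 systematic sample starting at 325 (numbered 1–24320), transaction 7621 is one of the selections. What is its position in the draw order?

k = 1216
position = (7621 − 325)/1216 + 1 = 7296/1216 + 1 = 6 + 1 = 7

7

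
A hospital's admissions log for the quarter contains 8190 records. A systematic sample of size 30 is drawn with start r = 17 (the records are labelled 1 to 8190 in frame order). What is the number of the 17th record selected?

4385

k = 8190/30 = 273
17th selection = r + (17−1)·k = 17 + 16×273 = 17 + 4368 = 4385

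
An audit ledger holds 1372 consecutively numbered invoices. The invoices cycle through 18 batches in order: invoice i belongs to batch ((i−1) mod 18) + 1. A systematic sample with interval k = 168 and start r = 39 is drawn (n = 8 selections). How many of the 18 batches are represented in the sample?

3

Consecutive selections differ by k = 168, so their batch numbers differ by 168 mod 18 = 6.
gcd(168, 18) = 6, so the sample visits 18/6 = 3 distinct residues mod 18.
Start 39 is batch 3; the batches hit are 3, 9, 15.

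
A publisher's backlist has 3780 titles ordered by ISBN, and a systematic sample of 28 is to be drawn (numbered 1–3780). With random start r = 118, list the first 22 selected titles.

118, 253, 388, 523, 658, 793, 928, 1063, 1198, 1333, 1468, 1603, 1738, 1873, 2008, 2143, 2278, 2413, 2548, 2683, 2818, 2953

k = N/n = 3780/28 = 135
title 1: 118
title 2: 118 + 135 = 253
title 3: 253 + 135 = 388
title 4: 388 + 135 = 523
title 5: 523 + 135 = 658
title 6: 658 + 135 = 793
title 7: 793 + 135 = 928
title 8: 928 + 135 = 1063
title 9: 1063 + 135 = 1198
title 10: 1198 + 135 = 1333
title 11: 1333 + 135 = 1468
title 12: 1468 + 135 = 1603
title 13: 1603 + 135 = 1738
title 14: 1738 + 135 = 1873
title 15: 1873 + 135 = 2008
title 16: 2008 + 135 = 2143
title 17: 2143 + 135 = 2278
title 18: 2278 + 135 = 2413
title 19: 2413 + 135 = 2548
title 20: 2548 + 135 = 2683
title 21: 2683 + 135 = 2818
title 22: 2818 + 135 = 2953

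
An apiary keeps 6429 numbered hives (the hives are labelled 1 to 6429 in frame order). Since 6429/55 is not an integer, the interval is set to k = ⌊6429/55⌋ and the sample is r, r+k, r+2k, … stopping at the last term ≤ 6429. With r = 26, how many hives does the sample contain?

k = ⌊6429/55⌋ = 116
Achieved size = ⌊(6429 − 26)/116⌋ + 1 = ⌊6403/116⌋ + 1 = 55 + 1 = 56
(last selection: 26 + 55×116 = 6406 ≤ 6429; next would be 6522 > 6429)

56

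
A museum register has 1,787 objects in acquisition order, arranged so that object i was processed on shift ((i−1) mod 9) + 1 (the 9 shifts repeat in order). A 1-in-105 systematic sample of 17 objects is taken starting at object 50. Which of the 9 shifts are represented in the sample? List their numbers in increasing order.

Consecutive selections differ by k = 105, so their shift numbers differ by 105 mod 9 = 6.
gcd(105, 9) = 3, so the sample visits 9/3 = 3 distinct residues mod 9.
Start 50 is shift 5; the shifts hit are 2, 5, 8.

2, 5, 8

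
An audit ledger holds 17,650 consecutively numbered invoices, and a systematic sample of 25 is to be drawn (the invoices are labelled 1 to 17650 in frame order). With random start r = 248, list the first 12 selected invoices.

k = N/n = 17650/25 = 706
invoice 1: 248
invoice 2: 248 + 706 = 954
invoice 3: 954 + 706 = 1660
invoice 4: 1660 + 706 = 2366
invoice 5: 2366 + 706 = 3072
invoice 6: 3072 + 706 = 3778
invoice 7: 3778 + 706 = 4484
invoice 8: 4484 + 706 = 5190
invoice 9: 5190 + 706 = 5896
invoice 10: 5896 + 706 = 6602
invoice 11: 6602 + 706 = 7308
invoice 12: 7308 + 706 = 8014

248, 954, 1660, 2366, 3072, 3778, 4484, 5190, 5896, 6602, 7308, 8014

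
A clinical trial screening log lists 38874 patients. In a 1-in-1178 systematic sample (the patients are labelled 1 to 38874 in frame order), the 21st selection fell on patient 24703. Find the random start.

1143

k = 1178
r = 24703 − (21−1)×1178 = 24703 − 23560 = 1143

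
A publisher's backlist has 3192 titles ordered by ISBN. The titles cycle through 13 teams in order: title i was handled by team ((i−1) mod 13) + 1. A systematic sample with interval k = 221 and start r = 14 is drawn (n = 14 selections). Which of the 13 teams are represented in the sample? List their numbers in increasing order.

Consecutive selections differ by k = 221, so their team numbers differ by 221 mod 13 = 0.
gcd(221, 13) = 13, so the sample visits 13/13 = 1 distinct residues mod 13.
Start 14 is team 1; the teams hit are 1.

1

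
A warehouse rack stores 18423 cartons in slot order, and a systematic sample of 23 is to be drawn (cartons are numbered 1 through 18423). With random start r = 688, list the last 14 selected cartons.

k = N/n = 18423/23 = 801
10th selection = 688 + 9×801 = 7897
11th: 7897 + 801 = 8698
12th: 8698 + 801 = 9499
13th: 9499 + 801 = 10300
14th: 10300 + 801 = 11101
15th: 11101 + 801 = 11902
16th: 11902 + 801 = 12703
17th: 12703 + 801 = 13504
18th: 13504 + 801 = 14305
19th: 14305 + 801 = 15106
20th: 15106 + 801 = 15907
21st: 15907 + 801 = 16708
22nd: 16708 + 801 = 17509
23rd: 17509 + 801 = 18310

7897, 8698, 9499, 10300, 11101, 11902, 12703, 13504, 14305, 15106, 15907, 16708, 17509, 18310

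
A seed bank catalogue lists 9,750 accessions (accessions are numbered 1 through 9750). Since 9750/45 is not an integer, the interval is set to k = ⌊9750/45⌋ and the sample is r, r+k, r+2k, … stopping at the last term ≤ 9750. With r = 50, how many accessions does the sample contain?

k = ⌊9750/45⌋ = 216
Achieved size = ⌊(9750 − 50)/216⌋ + 1 = ⌊9700/216⌋ + 1 = 44 + 1 = 45
(last selection: 50 + 44×216 = 9554 ≤ 9750; next would be 9770 > 9750)

45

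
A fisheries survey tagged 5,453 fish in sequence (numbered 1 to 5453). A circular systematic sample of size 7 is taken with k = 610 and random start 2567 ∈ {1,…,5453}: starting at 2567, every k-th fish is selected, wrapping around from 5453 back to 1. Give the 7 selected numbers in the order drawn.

2567, 3177, 3787, 4397, 5007, 164, 774

Selection 1: 2567
Selection 2: 2567 + 610 = 3177
Selection 3: 3177 + 610 = 3787
Selection 4: 3787 + 610 = 4397
Selection 5: 4397 + 610 = 5007
Selection 6: 5007 + 610 = 5617 → 5617 − 5453 = 164
Selection 7: 164 + 610 = 774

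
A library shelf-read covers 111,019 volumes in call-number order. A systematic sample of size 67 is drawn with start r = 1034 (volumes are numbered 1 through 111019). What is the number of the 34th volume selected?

k = 111019/67 = 1657
34th selection = r + (34−1)·k = 1034 + 33×1657 = 1034 + 54681 = 55715

55715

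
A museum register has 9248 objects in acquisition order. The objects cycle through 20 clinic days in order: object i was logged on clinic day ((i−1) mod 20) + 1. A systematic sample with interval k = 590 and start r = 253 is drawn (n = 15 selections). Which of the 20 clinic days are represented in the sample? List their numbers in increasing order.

Consecutive selections differ by k = 590, so their clinic day numbers differ by 590 mod 20 = 10.
gcd(590, 20) = 10, so the sample visits 20/10 = 2 distinct residues mod 20.
Start 253 is clinic day 13; the clinic days hit are 3, 13.

3, 13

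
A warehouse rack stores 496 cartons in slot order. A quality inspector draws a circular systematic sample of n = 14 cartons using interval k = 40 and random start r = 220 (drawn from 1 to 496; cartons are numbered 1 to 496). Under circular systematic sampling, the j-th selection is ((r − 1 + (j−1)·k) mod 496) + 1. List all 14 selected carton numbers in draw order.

Selection 1: 220
Selection 2: 220 + 40 = 260
Selection 3: 260 + 40 = 300
Selection 4: 300 + 40 = 340
Selection 5: 340 + 40 = 380
Selection 6: 380 + 40 = 420
Selection 7: 420 + 40 = 460
Selection 8: 460 + 40 = 500 → 500 − 496 = 4
Selection 9: 4 + 40 = 44
Selection 10: 44 + 40 = 84
Selection 11: 84 + 40 = 124
Selection 12: 124 + 40 = 164
Selection 13: 164 + 40 = 204
Selection 14: 204 + 40 = 244

220, 260, 300, 340, 380, 420, 460, 4, 44, 84, 124, 164, 204, 244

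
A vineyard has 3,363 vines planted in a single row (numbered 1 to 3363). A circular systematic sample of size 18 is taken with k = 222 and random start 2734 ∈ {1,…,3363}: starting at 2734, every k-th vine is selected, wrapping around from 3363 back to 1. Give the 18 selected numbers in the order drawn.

2734, 2956, 3178, 37, 259, 481, 703, 925, 1147, 1369, 1591, 1813, 2035, 2257, 2479, 2701, 2923, 3145

Selection 1: 2734
Selection 2: 2734 + 222 = 2956
Selection 3: 2956 + 222 = 3178
Selection 4: 3178 + 222 = 3400 → 3400 − 3363 = 37
Selection 5: 37 + 222 = 259
Selection 6: 259 + 222 = 481
Selection 7: 481 + 222 = 703
Selection 8: 703 + 222 = 925
Selection 9: 925 + 222 = 1147
Selection 10: 1147 + 222 = 1369
Selection 11: 1369 + 222 = 1591
Selection 12: 1591 + 222 = 1813
Selection 13: 1813 + 222 = 2035
Selection 14: 2035 + 222 = 2257
Selection 15: 2257 + 222 = 2479
Selection 16: 2479 + 222 = 2701
Selection 17: 2701 + 222 = 2923
Selection 18: 2923 + 222 = 3145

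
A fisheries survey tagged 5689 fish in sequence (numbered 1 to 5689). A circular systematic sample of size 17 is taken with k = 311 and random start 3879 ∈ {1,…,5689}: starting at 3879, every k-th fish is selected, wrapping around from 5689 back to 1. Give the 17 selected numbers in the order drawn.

Selection 1: 3879
Selection 2: 3879 + 311 = 4190
Selection 3: 4190 + 311 = 4501
Selection 4: 4501 + 311 = 4812
Selection 5: 4812 + 311 = 5123
Selection 6: 5123 + 311 = 5434
Selection 7: 5434 + 311 = 5745 → 5745 − 5689 = 56
Selection 8: 56 + 311 = 367
Selection 9: 367 + 311 = 678
Selection 10: 678 + 311 = 989
Selection 11: 989 + 311 = 1300
Selection 12: 1300 + 311 = 1611
Selection 13: 1611 + 311 = 1922
Selection 14: 1922 + 311 = 2233
Selection 15: 2233 + 311 = 2544
Selection 16: 2544 + 311 = 2855
Selection 17: 2855 + 311 = 3166

3879, 4190, 4501, 4812, 5123, 5434, 56, 367, 678, 989, 1300, 1611, 1922, 2233, 2544, 2855, 3166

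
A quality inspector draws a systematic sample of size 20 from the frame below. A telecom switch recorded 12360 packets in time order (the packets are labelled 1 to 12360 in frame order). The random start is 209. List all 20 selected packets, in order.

k = N/n = 12360/20 = 618
packet 1: 209
packet 2: 209 + 618 = 827
packet 3: 827 + 618 = 1445
packet 4: 1445 + 618 = 2063
packet 5: 2063 + 618 = 2681
packet 6: 2681 + 618 = 3299
packet 7: 3299 + 618 = 3917
packet 8: 3917 + 618 = 4535
packet 9: 4535 + 618 = 5153
packet 10: 5153 + 618 = 5771
packet 11: 5771 + 618 = 6389
packet 12: 6389 + 618 = 7007
packet 13: 7007 + 618 = 7625
packet 14: 7625 + 618 = 8243
packet 15: 8243 + 618 = 8861
packet 16: 8861 + 618 = 9479
packet 17: 9479 + 618 = 10097
packet 18: 10097 + 618 = 10715
packet 19: 10715 + 618 = 11333
packet 20: 11333 + 618 = 11951

209, 827, 1445, 2063, 2681, 3299, 3917, 4535, 5153, 5771, 6389, 7007, 7625, 8243, 8861, 9479, 10097, 10715, 11333, 11951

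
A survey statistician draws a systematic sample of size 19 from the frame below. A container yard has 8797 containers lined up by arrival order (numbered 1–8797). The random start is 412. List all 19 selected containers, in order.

412, 875, 1338, 1801, 2264, 2727, 3190, 3653, 4116, 4579, 5042, 5505, 5968, 6431, 6894, 7357, 7820, 8283, 8746

k = N/n = 8797/19 = 463
container 1: 412
container 2: 412 + 463 = 875
container 3: 875 + 463 = 1338
container 4: 1338 + 463 = 1801
container 5: 1801 + 463 = 2264
container 6: 2264 + 463 = 2727
container 7: 2727 + 463 = 3190
container 8: 3190 + 463 = 3653
container 9: 3653 + 463 = 4116
container 10: 4116 + 463 = 4579
container 11: 4579 + 463 = 5042
container 12: 5042 + 463 = 5505
container 13: 5505 + 463 = 5968
container 14: 5968 + 463 = 6431
container 15: 6431 + 463 = 6894
container 16: 6894 + 463 = 7357
container 17: 7357 + 463 = 7820
container 18: 7820 + 463 = 8283
container 19: 8283 + 463 = 8746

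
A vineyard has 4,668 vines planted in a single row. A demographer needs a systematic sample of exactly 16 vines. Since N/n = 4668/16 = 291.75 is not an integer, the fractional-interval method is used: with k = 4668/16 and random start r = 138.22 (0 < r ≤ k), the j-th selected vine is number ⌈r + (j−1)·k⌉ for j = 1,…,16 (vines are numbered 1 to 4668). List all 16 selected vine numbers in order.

139, 430, 722, 1014, 1306, 1597, 1889, 2181, 2473, 2764, 3056, 3348, 3640, 3931, 4223, 4515

j=1: r + 0k = 138.22 → ⌈·⌉ = 139
j=2: r + 1k = 429.97 → ⌈·⌉ = 430
j=3: r + 2k = 721.72 → ⌈·⌉ = 722
j=4: r + 3k = 1013.47 → ⌈·⌉ = 1014
j=5: r + 4k = 1305.22 → ⌈·⌉ = 1306
j=6: r + 5k = 1596.97 → ⌈·⌉ = 1597
j=7: r + 6k = 1888.72 → ⌈·⌉ = 1889
j=8: r + 7k = 2180.47 → ⌈·⌉ = 2181
j=9: r + 8k = 2472.22 → ⌈·⌉ = 2473
j=10: r + 9k = 2763.97 → ⌈·⌉ = 2764
j=11: r + 10k = 3055.72 → ⌈·⌉ = 3056
j=12: r + 11k = 3347.47 → ⌈·⌉ = 3348
j=13: r + 12k = 3639.22 → ⌈·⌉ = 3640
j=14: r + 13k = 3930.97 → ⌈·⌉ = 3931
j=15: r + 14k = 4222.72 → ⌈·⌉ = 4223
j=16: r + 15k = 4514.47 → ⌈·⌉ = 4515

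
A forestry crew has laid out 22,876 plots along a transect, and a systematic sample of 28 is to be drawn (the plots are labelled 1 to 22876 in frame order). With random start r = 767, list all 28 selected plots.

k = N/n = 22876/28 = 817
plot 1: 767
plot 2: 767 + 817 = 1584
plot 3: 1584 + 817 = 2401
plot 4: 2401 + 817 = 3218
plot 5: 3218 + 817 = 4035
plot 6: 4035 + 817 = 4852
plot 7: 4852 + 817 = 5669
plot 8: 5669 + 817 = 6486
plot 9: 6486 + 817 = 7303
plot 10: 7303 + 817 = 8120
plot 11: 8120 + 817 = 8937
plot 12: 8937 + 817 = 9754
plot 13: 9754 + 817 = 10571
plot 14: 10571 + 817 = 11388
plot 15: 11388 + 817 = 12205
plot 16: 12205 + 817 = 13022
plot 17: 13022 + 817 = 13839
plot 18: 13839 + 817 = 14656
plot 19: 14656 + 817 = 15473
plot 20: 15473 + 817 = 16290
plot 21: 16290 + 817 = 17107
plot 22: 17107 + 817 = 17924
plot 23: 17924 + 817 = 18741
plot 24: 18741 + 817 = 19558
plot 25: 19558 + 817 = 20375
plot 26: 20375 + 817 = 21192
plot 27: 21192 + 817 = 22009
plot 28: 22009 + 817 = 22826

767, 1584, 2401, 3218, 4035, 4852, 5669, 6486, 7303, 8120, 8937, 9754, 10571, 11388, 12205, 13022, 13839, 14656, 15473, 16290, 17107, 17924, 18741, 19558, 20375, 21192, 22009, 22826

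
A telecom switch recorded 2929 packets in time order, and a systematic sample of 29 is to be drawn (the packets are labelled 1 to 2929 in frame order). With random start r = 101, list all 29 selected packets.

101, 202, 303, 404, 505, 606, 707, 808, 909, 1010, 1111, 1212, 1313, 1414, 1515, 1616, 1717, 1818, 1919, 2020, 2121, 2222, 2323, 2424, 2525, 2626, 2727, 2828, 2929

k = N/n = 2929/29 = 101
packet 1: 101
packet 2: 101 + 101 = 202
packet 3: 202 + 101 = 303
packet 4: 303 + 101 = 404
packet 5: 404 + 101 = 505
packet 6: 505 + 101 = 606
packet 7: 606 + 101 = 707
packet 8: 707 + 101 = 808
packet 9: 808 + 101 = 909
packet 10: 909 + 101 = 1010
packet 11: 1010 + 101 = 1111
packet 12: 1111 + 101 = 1212
packet 13: 1212 + 101 = 1313
packet 14: 1313 + 101 = 1414
packet 15: 1414 + 101 = 1515
packet 16: 1515 + 101 = 1616
packet 17: 1616 + 101 = 1717
packet 18: 1717 + 101 = 1818
packet 19: 1818 + 101 = 1919
packet 20: 1919 + 101 = 2020
packet 21: 2020 + 101 = 2121
packet 22: 2121 + 101 = 2222
packet 23: 2222 + 101 = 2323
packet 24: 2323 + 101 = 2424
packet 25: 2424 + 101 = 2525
packet 26: 2525 + 101 = 2626
packet 27: 2626 + 101 = 2727
packet 28: 2727 + 101 = 2828
packet 29: 2828 + 101 = 2929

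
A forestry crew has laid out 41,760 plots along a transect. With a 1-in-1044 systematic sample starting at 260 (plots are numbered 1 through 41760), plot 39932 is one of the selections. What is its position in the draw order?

39

k = 1044
position = (39932 − 260)/1044 + 1 = 39672/1044 + 1 = 38 + 1 = 39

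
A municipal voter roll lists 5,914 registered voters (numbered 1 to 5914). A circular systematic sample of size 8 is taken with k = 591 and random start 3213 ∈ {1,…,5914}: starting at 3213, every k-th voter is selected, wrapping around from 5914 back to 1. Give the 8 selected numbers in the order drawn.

Selection 1: 3213
Selection 2: 3213 + 591 = 3804
Selection 3: 3804 + 591 = 4395
Selection 4: 4395 + 591 = 4986
Selection 5: 4986 + 591 = 5577
Selection 6: 5577 + 591 = 6168 → 6168 − 5914 = 254
Selection 7: 254 + 591 = 845
Selection 8: 845 + 591 = 1436

3213, 3804, 4395, 4986, 5577, 254, 845, 1436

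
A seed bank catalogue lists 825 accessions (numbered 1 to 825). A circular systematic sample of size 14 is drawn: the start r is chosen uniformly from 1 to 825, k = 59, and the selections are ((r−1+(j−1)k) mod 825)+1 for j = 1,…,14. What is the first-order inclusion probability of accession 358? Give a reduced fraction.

For each position j, as r ranges over 1…825 the j-th selection hits every accession exactly once, so accession 358 is selected for exactly 14 of the 825 starts.
Inclusion probability = 14/825.

14/825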